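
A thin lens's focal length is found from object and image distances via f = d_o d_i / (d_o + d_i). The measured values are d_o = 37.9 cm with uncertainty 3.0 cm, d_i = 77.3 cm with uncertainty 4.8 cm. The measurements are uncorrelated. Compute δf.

∂f/∂d_o = (d_i/(d_o+d_i))² = 0.450;  ∂f/∂d_i = (d_o/(d_o+d_i))² = 0.108
δf = √((∂f/∂d_o · δd_o)² + (∂f/∂d_i · δd_i)²) = √(1.82 + 0.270) = 1.45 cm

1.45 cm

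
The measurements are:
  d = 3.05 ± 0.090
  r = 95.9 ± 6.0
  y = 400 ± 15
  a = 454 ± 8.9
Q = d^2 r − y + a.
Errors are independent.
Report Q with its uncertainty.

946 ± 78.7

Let p = d^2·r = 892. δp/p = √((2·δd/d)² + (1·δr/r)²) = √(0.00348 + 0.00391) = 0.0860, so δp = 76.7.
Q = p − y + a: δQ = √(δp² + δy² + δa²) = √(5890 + 225 + 79.2) = 78.7
Q = 946.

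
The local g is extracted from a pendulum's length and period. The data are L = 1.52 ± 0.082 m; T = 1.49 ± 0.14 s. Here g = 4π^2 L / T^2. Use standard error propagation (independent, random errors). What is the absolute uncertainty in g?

g is a product of powers, so relative uncertainties combine in quadrature:
  (1·δL/L)² = (1×0.0539)² = 0.00291;  (-2·δT/T)² = (-2×0.0940)² = 0.0353
δg/g = √(0.0382) = 0.196
g = 27.0 m/s^2, so δg = 0.196 × 27.0 = 5.28 m/s^2.

5.28 m/s^2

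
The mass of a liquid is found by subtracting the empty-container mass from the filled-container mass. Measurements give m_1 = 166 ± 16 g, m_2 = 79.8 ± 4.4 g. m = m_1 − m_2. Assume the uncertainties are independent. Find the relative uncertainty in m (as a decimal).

0.193

For a sum/difference, combine absolute errors in quadrature:
  (δm_1)² = 256;  (δm_2)² = 19.4
δm = √(275) = 16.6 g
m = 86.2 g, so δm/m = 16.6/86.2 = 0.193.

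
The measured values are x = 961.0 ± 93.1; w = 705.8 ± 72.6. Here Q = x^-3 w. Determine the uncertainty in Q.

Since Q is a product/quotient, work with relative uncertainties:
  (-3·δx/x)² = (-3×0.0969)² = 0.0845;  (1·δw/w)² = (1×0.103)² = 0.0106
δQ/Q = √(0.0950) = 0.308
Q = 7.953e-07, so δQ = 0.308 × 7.953e-07 = 2.45e-07.

2.45e-07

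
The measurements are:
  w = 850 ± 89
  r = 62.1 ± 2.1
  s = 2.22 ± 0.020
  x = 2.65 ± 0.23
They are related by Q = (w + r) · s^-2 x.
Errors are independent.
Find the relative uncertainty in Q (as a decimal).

0.132

Let u = w + r = 912. δu = √(δw² + δr²) = √(7920 + 4.41) = 89.0, so δu/u = 0.0976.
Q is then a monomial in u, s, x:
δQ/Q = √((δu/u)² + (-2·δs/s)² + (1·δx/x)²) = √(0.00953 + 0.000325 + 0.00753) = 0.132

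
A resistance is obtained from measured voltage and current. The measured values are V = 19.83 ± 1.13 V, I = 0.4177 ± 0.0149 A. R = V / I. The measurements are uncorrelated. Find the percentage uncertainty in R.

Each factor contributes (exponent × relative error)² to (δR/R)²:
  (1·δV/V)² = (1×0.0570)² = 0.00325;  (-1·δI/I)² = (-1×0.0357)² = 0.00127
δR/R = √(0.00452) = 0.0672

6.72%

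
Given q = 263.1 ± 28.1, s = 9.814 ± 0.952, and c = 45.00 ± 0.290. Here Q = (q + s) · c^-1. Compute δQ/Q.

0.103

Let u = q + s = 272.9. δu = √(δq² + δs²) = √(790 + 0.906) = 28.1, so δu/u = 0.103.
Q is then a monomial in u, c:
δQ/Q = √((δu/u)² + (-1·δc/c)²) = √(0.0106 + 4.15e-05) = 0.103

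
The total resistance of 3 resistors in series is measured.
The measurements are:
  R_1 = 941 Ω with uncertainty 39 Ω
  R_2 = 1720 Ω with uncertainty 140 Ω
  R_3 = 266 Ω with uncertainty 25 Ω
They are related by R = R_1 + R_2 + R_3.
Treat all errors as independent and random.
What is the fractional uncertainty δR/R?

0.0504

Absolute uncertainties add in quadrature for a linear combination:
  (δR_1)² = 1520;  (δR_2)² = 19600;  (δR_3)² = 625
δR = √(21700) = 147 Ω
R = 2930 Ω, so δR/R = 147/2930 = 0.0504.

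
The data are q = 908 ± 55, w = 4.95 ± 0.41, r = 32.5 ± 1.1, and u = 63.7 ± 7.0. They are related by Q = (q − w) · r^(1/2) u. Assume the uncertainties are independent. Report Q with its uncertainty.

(3.28 ± 0.416) × 10^5

Let h = q − w = 903. δh = √(δq² + δw²) = √(3020 + 0.168) = 55.0, so δh/h = 0.0609.
Q is then a monomial in h, r, u:
δQ/Q = √((δh/h)² + (½·δr/r)² + (1·δu/u)²) = √(0.00371 + 0.000286 + 0.0121) = 0.127
Q = 3.28e+05, so δQ = 0.127 × 3.28e+05 = 41600.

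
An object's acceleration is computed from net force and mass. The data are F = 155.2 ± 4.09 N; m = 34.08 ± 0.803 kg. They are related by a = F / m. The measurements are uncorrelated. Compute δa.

Products/powers → add relative errors in quadrature, weighted by exponent:
  (1·δF/F)² = (1×0.0264)² = 0.000694;  (-1·δm/m)² = (-1×0.0236)² = 0.000555
δa/a = √(0.00125) = 0.0354
a = 4.554 m/s^2, so δa = 0.0354 × 4.554 = 0.161 m/s^2.

0.161 m/s^2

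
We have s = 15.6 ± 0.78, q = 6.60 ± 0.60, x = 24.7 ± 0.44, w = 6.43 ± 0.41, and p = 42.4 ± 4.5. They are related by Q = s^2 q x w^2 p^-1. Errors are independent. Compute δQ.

8310

Each factor contributes (exponent × relative error)² to (δQ/Q)²:
  (2·δs/s)² = (2×0.0500)² = 0.0100;  (1·δq/q)² = (1×0.0909)² = 0.00826;  (1·δx/x)² = (1×0.0178)² = 0.000317;  (2·δw/w)² = (2×0.0638)² = 0.0163;  (-1·δp/p)² = (-1×0.106)² = 0.0113
δQ/Q = √(0.0461) = 0.215
Q = 38700, so δQ = 0.215 × 38700 = 8310.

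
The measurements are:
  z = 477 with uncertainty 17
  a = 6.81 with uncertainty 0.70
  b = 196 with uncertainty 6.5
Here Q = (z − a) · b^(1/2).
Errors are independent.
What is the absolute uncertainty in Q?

262

Let u = z − a = 470. δu = √(δz² + δa²) = √(289 + 0.490) = 17.0, so δu/u = 0.0362.
Q is then a monomial in u, b:
δQ/Q = √((δu/u)² + (½·δb/b)²) = √(0.00131 + 0.000275) = 0.0398
Q = 6580, so δQ = 0.0398 × 6580 = 262.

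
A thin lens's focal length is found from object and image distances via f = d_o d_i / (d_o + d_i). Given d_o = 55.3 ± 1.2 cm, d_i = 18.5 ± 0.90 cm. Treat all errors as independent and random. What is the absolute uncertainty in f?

∂f/∂d_o = (d_i/(d_o+d_i))² = 0.0628;  ∂f/∂d_i = (d_o/(d_o+d_i))² = 0.561
δf = √((∂f/∂d_o · δd_o)² + (∂f/∂d_i · δd_i)²) = √(0.00569 + 0.255) = 0.511 cm

0.511 cm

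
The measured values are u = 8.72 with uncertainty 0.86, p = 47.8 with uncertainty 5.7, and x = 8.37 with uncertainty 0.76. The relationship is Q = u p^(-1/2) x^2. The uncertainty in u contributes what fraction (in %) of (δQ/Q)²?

(δQ/Q)² = (1·δu/u)² + (−½·δp/p)² + (2·δx/x)²
  u term: (1×0.0986)² = 0.00973
  p term: (-0.5×0.119)² = 0.00355
  x term: (2×0.0908)² = 0.0330
Total = 0.0463. Share from u = 0.00973/0.0463 = 0.210.

21.0%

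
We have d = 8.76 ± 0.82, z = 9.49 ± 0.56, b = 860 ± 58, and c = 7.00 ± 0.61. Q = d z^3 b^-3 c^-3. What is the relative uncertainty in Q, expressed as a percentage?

38.6%

Each factor contributes (exponent × relative error)² to (δQ/Q)²:
  (1·δd/d)² = (1×0.0936)² = 0.00876;  (3·δz/z)² = (3×0.0590)² = 0.0313;  (-3·δb/b)² = (-3×0.0674)² = 0.0409;  (-3·δc/c)² = (-3×0.0871)² = 0.0683
δQ/Q = √(0.149) = 0.386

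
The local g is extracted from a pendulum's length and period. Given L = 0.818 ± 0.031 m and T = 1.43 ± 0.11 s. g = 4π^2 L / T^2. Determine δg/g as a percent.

15.8%

Products/powers → add relative errors in quadrature, weighted by exponent:
  (1·δL/L)² = (1×0.0379)² = 0.00144;  (-2·δT/T)² = (-2×0.0769)² = 0.0237
δg/g = √(0.0251) = 0.158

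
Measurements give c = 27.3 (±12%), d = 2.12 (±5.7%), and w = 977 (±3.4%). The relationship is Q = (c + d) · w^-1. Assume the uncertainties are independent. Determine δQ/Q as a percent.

Let u = c + d = 29.4. δu = √(δc² + δd²) = √(10.7 + 0.0146) = 3.28, so δu/u = 0.111.
Q is then a monomial in u, w:
δQ/Q = √((δu/u)² + (-1·δw/w)²) = √(0.0124 + 0.00116) = 0.117

11.7%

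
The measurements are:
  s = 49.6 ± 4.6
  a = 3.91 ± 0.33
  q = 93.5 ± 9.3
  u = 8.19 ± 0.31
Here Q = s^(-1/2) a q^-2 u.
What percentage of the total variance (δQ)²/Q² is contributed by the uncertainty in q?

(δQ/Q)² = (−½·δs/s)² + (1·δa/a)² + (-2·δq/q)² + (1·δu/u)²
  s term: (-0.5×0.0927)² = 0.00215
  a term: (1×0.0844)² = 0.00712
  q term: (-2×0.0995)² = 0.0396
  u term: (1×0.0379)² = 0.00143
Total = 0.0503. Share from q = 0.0396/0.0503 = 0.787.

78.7%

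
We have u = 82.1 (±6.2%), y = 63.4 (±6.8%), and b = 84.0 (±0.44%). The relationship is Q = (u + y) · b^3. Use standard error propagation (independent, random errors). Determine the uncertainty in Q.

Let w = u + y = 146. δw = √(δu² + δy²) = √(25.9 + 18.6) = 6.67, so δw/w = 0.0458.
Q is then a monomial in w, b:
δQ/Q = √((δw/w)² + (3·δb/b)²) = √(0.00210 + 0.000174) = 0.0477
Q = 8.62e+07, so δQ = 0.0477 × 8.62e+07 = 4.11e+06.

4.11e+06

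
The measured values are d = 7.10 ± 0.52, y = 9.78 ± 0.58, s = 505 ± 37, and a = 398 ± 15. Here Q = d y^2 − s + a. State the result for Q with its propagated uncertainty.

Let p = d·y^2 = 679. δp/p = √((1·δd/d)² + (2·δy/y)²) = √(0.00536 + 0.0141) = 0.139, so δp = 94.7.
Q = p − s + a: δQ = √(δp² + δs² + δa²) = √(8960 + 1370 + 225) = 103
Q = 572.

572 ± 103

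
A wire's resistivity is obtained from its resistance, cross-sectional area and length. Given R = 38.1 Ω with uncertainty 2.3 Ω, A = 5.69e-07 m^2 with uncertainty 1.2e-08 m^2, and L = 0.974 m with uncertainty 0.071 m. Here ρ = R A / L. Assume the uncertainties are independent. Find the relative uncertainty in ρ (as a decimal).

For a monomial ρ ∝ R, A, L^-1, fractional errors add in quadrature:
  (1·δR/R)² = (1×0.0604)² = 0.00364;  (1·δA/A)² = (1×0.0211)² = 0.000445;  (-1·δL/L)² = (-1×0.0729)² = 0.00531
δρ/ρ = √(0.00940) = 0.0970

0.0970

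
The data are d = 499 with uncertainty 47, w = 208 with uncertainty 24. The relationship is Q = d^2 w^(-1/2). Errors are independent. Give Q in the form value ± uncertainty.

17300 ± 3400

For a monomial Q ∝ d^2, w^(-1/2), fractional errors add in quadrature:
  (2·δd/d)² = (2×0.0942)² = 0.0355;  (−½·δw/w)² = (-0.5×0.115)² = 0.00333
δQ/Q = √(0.0388) = 0.197
Q = 17300, so δQ = 0.197 × 17300 = 3400.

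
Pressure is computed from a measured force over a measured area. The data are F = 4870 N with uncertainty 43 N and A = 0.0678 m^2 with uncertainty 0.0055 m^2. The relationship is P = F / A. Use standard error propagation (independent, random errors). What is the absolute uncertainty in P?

Since P is a product/quotient, work with relative uncertainties:
  (1·δF/F)² = (1×0.00883)² = 7.8e-05;  (-1·δA/A)² = (-1×0.0811)² = 0.00658
δP/P = √(0.00666) = 0.0816
P = 71800 Pa, so δP = 0.0816 × 71800 = 5860 Pa.

5860 Pa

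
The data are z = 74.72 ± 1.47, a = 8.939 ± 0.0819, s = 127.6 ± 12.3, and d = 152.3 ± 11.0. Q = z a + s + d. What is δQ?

Let p = z·a = 667.9. δp/p = √((1·δz/z)² + (1·δa/a)²) = √(0.000387 + 8.39e-05) = 0.0217, so δp = 14.5.
Q = p + s + d: δQ = √(δp² + δs² + δd²) = √(210 + 151 + 121) = 22.0

22.0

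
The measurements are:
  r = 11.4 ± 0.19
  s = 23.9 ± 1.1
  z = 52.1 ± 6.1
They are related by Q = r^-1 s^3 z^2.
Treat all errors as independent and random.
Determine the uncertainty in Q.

For a monomial Q ∝ r^-1, s^3, z^2, fractional errors add in quadrature:
  (-1·δr/r)² = (-1×0.0167)² = 0.000278;  (3·δs/s)² = (3×0.0460)² = 0.0191;  (2·δz/z)² = (2×0.117)² = 0.0548
δQ/Q = √(0.0742) = 0.272
Q = 3.25e+06, so δQ = 0.272 × 3.25e+06 = 8.85e+05.

8.85e+05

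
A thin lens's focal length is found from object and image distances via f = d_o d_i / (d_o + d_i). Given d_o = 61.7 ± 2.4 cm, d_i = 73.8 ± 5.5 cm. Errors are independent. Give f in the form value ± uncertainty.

33.6 ± 1.34 cm

∂f/∂d_o = (d_i/(d_o+d_i))² = 0.297;  ∂f/∂d_i = (d_o/(d_o+d_i))² = 0.207
δf = √((∂f/∂d_o · δd_o)² + (∂f/∂d_i · δd_i)²) = √(0.507 + 1.30) = 1.34 cm
f = 33.6 cm.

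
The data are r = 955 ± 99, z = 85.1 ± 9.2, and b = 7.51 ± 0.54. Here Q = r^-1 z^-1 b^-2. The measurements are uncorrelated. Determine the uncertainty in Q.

For a monomial Q ∝ r^-1, z^-1, b^-2, fractional errors add in quadrature:
  (-1·δr/r)² = (-1×0.104)² = 0.0107;  (-1·δz/z)² = (-1×0.108)² = 0.0117;  (-2·δb/b)² = (-2×0.0719)² = 0.0207
δQ/Q = √(0.0431) = 0.208
Q = 2.18e-07, so δQ = 0.208 × 2.18e-07 = 4.53e-08.

4.53e-08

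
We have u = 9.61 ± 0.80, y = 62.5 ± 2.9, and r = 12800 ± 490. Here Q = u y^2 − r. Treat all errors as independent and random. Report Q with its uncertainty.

24700 ± 4710

Let p = u·y^2 = 37500. δp/p = √((1·δu/u)² + (2·δy/y)²) = √(0.00693 + 0.00861) = 0.125, so δp = 4680.
Q = p − r: δQ = √(δp² + δr²) = √(2.19e+07 + 2.4e+05) = 4710
Q = 24700.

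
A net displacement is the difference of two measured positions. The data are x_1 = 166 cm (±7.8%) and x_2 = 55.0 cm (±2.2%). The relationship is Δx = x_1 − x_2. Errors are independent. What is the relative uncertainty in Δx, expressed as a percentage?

11.7%

Absolute uncertainties add in quadrature for a linear combination:
  (δx_1)² = 168;  (δx_2)² = 1.46
δΔx = √(169) = 13.0 cm
Δx = 111 cm, so δΔx/Δx = 13.0/111 = 0.117.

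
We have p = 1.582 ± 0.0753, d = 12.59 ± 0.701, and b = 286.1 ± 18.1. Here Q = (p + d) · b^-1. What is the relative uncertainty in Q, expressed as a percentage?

8.05%

Let u = p + d = 14.17. δu = √(δp² + δd²) = √(0.00567 + 0.491) = 0.705, so δu/u = 0.0497.
Q is then a monomial in u, b:
δQ/Q = √((δu/u)² + (-1·δb/b)²) = √(0.00247 + 0.00400) = 0.0805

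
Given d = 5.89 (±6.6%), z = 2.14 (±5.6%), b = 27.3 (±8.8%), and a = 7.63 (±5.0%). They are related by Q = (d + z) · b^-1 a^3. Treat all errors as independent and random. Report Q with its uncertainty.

Let u = d + z = 8.03. δu = √(δd² + δz²) = √(0.151 + 0.0144) = 0.407, so δu/u = 0.0507.
Q is then a monomial in u, b, a:
δQ/Q = √((δu/u)² + (-1·δb/b)² + (3·δa/a)²) = √(0.00257 + 0.00774 + 0.0225) = 0.181
Q = 131, so δQ = 0.181 × 131 = 23.7.

131 ± 23.7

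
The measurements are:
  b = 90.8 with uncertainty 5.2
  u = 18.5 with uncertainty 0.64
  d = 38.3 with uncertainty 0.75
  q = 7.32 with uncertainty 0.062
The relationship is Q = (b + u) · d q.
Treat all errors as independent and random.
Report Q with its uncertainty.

Let w = b + u = 109. δw = √(δb² + δu²) = √(27.0 + 0.410) = 5.24, so δw/w = 0.0479.
Q is then a monomial in w, d, q:
δQ/Q = √((δw/w)² + (1·δd/d)² + (1·δq/q)²) = √(0.00230 + 0.000383 + 7.17e-05) = 0.0525
Q = 30600, so δQ = 0.0525 × 30600 = 1610.

30600 ± 1610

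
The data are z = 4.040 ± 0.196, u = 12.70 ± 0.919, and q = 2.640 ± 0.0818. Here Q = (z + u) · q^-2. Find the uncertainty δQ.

Let w = z + u = 16.74. δw = √(δz² + δu²) = √(0.0384 + 0.845) = 0.940, so δw/w = 0.0561.
Q is then a monomial in w, q:
δQ/Q = √((δw/w)² + (-2·δq/q)²) = √(0.00315 + 0.00384) = 0.0836
Q = 2.402, so δQ = 0.0836 × 2.402 = 0.201.

0.201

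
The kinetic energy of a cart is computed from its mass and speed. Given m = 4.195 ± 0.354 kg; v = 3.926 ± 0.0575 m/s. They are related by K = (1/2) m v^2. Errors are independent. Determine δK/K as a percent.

Since K is a product/quotient, work with relative uncertainties:
  (1·δm/m)² = (1×0.0844)² = 0.00712;  (2·δv/v)² = (2×0.0146)² = 0.000858
δK/K = √(0.00798) = 0.0893

8.93%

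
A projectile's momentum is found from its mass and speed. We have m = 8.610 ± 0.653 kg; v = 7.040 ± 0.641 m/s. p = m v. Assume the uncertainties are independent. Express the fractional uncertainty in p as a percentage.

11.9%

p is a product of powers, so relative uncertainties combine in quadrature:
  (1·δm/m)² = (1×0.0758)² = 0.00575;  (1·δv/v)² = (1×0.0911)² = 0.00829
δp/p = √(0.0140) = 0.119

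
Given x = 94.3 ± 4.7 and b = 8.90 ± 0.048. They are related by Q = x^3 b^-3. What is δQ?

179

Products/powers → add relative errors in quadrature, weighted by exponent:
  (3·δx/x)² = (3×0.0498)² = 0.0224;  (-3·δb/b)² = (-3×0.00539)² = 0.000262
δQ/Q = √(0.0226) = 0.150
Q = 1190, so δQ = 0.150 × 1190 = 179.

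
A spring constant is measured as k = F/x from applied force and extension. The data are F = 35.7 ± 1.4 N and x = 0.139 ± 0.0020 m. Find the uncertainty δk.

Since k is a product/quotient, work with relative uncertainties:
  (1·δF/F)² = (1×0.0392)² = 0.00154;  (-1·δx/x)² = (-1×0.0144)² = 0.000207
δk/k = √(0.00174) = 0.0418
k = 257 N/m, so δk = 0.0418 × 257 = 10.7 N/m.

10.7 N/m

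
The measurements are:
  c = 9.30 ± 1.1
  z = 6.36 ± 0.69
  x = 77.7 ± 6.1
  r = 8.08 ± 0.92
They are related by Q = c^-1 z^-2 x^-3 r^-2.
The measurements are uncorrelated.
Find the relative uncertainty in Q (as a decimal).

Each factor contributes (exponent × relative error)² to (δQ/Q)²:
  (-1·δc/c)² = (-1×0.118)² = 0.0140;  (-2·δz/z)² = (-2×0.108)² = 0.0471;  (-3·δx/x)² = (-3×0.0785)² = 0.0555;  (-2·δr/r)² = (-2×0.114)² = 0.0519
δQ/Q = √(0.168) = 0.410

0.410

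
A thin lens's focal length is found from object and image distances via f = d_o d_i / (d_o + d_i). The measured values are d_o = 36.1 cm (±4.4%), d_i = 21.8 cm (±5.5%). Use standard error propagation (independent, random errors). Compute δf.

∂f/∂d_o = (d_i/(d_o+d_i))² = 0.142;  ∂f/∂d_i = (d_o/(d_o+d_i))² = 0.389
δf = √((∂f/∂d_o · δd_o)² + (∂f/∂d_i · δd_i)²) = √(0.0507 + 0.217) = 0.518 cm

0.518 cm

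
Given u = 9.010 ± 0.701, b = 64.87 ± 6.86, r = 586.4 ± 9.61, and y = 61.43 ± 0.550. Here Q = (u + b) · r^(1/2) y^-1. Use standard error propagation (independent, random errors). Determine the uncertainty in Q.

2.74

Let w = u + b = 73.88. δw = √(δu² + δb²) = √(0.491 + 47.1) = 6.90, so δw/w = 0.0933.
Q is then a monomial in w, r, y:
δQ/Q = √((δw/w)² + (½·δr/r)² + (-1·δy/y)²) = √(0.00871 + 6.71e-05 + 8.02e-05) = 0.0941
Q = 29.12, so δQ = 0.0941 × 29.12 = 2.74.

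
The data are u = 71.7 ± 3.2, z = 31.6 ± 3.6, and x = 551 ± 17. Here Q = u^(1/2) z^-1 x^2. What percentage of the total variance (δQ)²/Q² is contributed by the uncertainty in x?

(δQ/Q)² = (½·δu/u)² + (-1·δz/z)² + (2·δx/x)²
  u term: (0.5×0.0446)² = 0.000498
  z term: (-1×0.114)² = 0.0130
  x term: (2×0.0309)² = 0.00381
Total = 0.0173. Share from x = 0.00381/0.0173 = 0.220.

22.0%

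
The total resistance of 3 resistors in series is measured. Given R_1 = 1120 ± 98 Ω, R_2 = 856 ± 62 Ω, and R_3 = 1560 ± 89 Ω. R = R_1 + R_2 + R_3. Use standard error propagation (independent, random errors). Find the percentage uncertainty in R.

4.13%

Absolute uncertainties add in quadrature for a linear combination:
  (δR_1)² = 9600;  (δR_2)² = 3840;  (δR_3)² = 7920
δR = √(21400) = 146 Ω
R = 3540 Ω, so δR/R = 146/3540 = 0.0413.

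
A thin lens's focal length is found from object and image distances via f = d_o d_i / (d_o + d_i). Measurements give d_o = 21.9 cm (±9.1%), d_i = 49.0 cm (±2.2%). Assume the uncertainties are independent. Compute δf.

0.957 cm

∂f/∂d_o = (d_i/(d_o+d_i))² = 0.478;  ∂f/∂d_i = (d_o/(d_o+d_i))² = 0.0954
δf = √((∂f/∂d_o · δd_o)² + (∂f/∂d_i · δd_i)²) = √(0.906 + 0.0106) = 0.957 cm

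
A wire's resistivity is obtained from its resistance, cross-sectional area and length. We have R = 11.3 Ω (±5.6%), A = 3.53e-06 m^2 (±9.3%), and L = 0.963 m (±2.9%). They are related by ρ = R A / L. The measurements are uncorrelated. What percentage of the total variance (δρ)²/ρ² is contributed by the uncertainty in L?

6.66%

(δρ/ρ)² = (1·δR/R)² + (1·δA/A)² + (-1·δL/L)²
  R term: (1×0.0560)² = 0.00314
  A term: (1×0.0930)² = 0.00865
  L term: (-1×0.0290)² = 0.000841
Total = 0.0126. Share from L = 0.000841/0.0126 = 0.0666.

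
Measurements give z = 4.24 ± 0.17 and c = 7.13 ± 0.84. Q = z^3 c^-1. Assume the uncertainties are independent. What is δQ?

1.80

Relative error in a monomial: (δQ/Q)² = Σ (nᵢ · δxᵢ/xᵢ)².
  (3·δz/z)² = (3×0.0401)² = 0.0145;  (-1·δc/c)² = (-1×0.118)² = 0.0139
δQ/Q = √(0.0283) = 0.168
Q = 10.7, so δQ = 0.168 × 10.7 = 1.80.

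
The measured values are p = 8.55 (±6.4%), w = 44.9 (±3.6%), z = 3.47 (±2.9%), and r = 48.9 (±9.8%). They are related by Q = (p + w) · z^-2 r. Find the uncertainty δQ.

Let u = p + w = 53.5. δu = √(δp² + δw²) = √(0.299 + 2.61) = 1.71, so δu/u = 0.0319.
Q is then a monomial in u, z, r:
δQ/Q = √((δu/u)² + (-2·δz/z)² + (1·δr/r)²) = √(0.00102 + 0.00336 + 0.00960) = 0.118
Q = 217, so δQ = 0.118 × 217 = 25.7.

25.7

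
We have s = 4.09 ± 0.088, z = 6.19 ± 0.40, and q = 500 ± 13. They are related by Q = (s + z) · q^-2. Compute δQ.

Let u = s + z = 10.3. δu = √(δs² + δz²) = √(0.00774 + 0.160) = 0.410, so δu/u = 0.0398.
Q is then a monomial in u, q:
δQ/Q = √((δu/u)² + (-2·δq/q)²) = √(0.00159 + 0.00270) = 0.0655
Q = 4.11e-05, so δQ = 0.0655 × 4.11e-05 = 2.69e-06.

2.69e-06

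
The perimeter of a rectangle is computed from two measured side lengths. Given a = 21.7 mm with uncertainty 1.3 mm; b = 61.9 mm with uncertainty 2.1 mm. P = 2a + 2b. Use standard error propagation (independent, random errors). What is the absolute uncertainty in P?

4.94 mm

Sums and differences: (δP)² = Σ (cᵢ δxᵢ)².
  (2·δa)² = 6.76;  (2·δb)² = 17.6
δP = √(24.4) = 4.94 mm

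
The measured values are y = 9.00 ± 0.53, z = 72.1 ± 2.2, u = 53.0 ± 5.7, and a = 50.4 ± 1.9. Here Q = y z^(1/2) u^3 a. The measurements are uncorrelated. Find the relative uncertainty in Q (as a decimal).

0.330

Q is a product of powers, so relative uncertainties combine in quadrature:
  (1·δy/y)² = (1×0.0589)² = 0.00347;  (½·δz/z)² = (0.5×0.0305)² = 0.000233;  (3·δu/u)² = (3×0.108)² = 0.104;  (1·δa/a)² = (1×0.0377)² = 0.00142
δQ/Q = √(0.109) = 0.330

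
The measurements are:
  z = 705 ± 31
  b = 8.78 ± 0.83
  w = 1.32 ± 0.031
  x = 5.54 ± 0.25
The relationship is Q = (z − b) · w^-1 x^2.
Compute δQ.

1670

Let u = z − b = 696. δu = √(δz² + δb²) = √(961 + 0.689) = 31.0, so δu/u = 0.0445.
Q is then a monomial in u, w, x:
δQ/Q = √((δu/u)² + (-1·δw/w)² + (2·δx/x)²) = √(0.00198 + 0.000552 + 0.00815) = 0.103
Q = 16200, so δQ = 0.103 × 16200 = 1670.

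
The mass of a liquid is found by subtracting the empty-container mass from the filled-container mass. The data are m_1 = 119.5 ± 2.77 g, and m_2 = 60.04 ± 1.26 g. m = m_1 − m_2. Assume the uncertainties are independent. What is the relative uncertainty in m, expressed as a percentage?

Sums and differences: (δm)² = Σ (cᵢ δxᵢ)².
  (δm_1)² = 7.67;  (δm_2)² = 1.59
δm = √(9.26) = 3.04 g
m = 59.46 g, so δm/m = 3.04/59.46 = 0.0512.

5.12%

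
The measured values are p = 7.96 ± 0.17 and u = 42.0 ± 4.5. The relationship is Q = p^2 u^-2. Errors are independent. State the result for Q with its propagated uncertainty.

0.0359 ± 0.00785

For a monomial Q ∝ p^2, u^-2, fractional errors add in quadrature:
  (2·δp/p)² = (2×0.0214)² = 0.00182;  (-2·δu/u)² = (-2×0.107)² = 0.0459
δQ/Q = √(0.0477) = 0.219
Q = 0.0359, so δQ = 0.219 × 0.0359 = 0.00785.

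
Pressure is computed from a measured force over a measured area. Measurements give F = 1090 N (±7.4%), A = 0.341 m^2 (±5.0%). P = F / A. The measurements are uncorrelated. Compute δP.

Since P is a product/quotient, work with relative uncertainties:
  (1·δF/F)² = (1×0.0740)² = 0.00548;  (-1·δA/A)² = (-1×0.0500)² = 0.00250
δP/P = √(0.00798) = 0.0893
P = 3200 Pa, so δP = 0.0893 × 3200 = 285 Pa.

285 Pa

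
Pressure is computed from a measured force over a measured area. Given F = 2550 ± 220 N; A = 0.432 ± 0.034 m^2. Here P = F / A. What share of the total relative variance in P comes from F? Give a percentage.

54.6%

(δP/P)² = (1·δF/F)² + (-1·δA/A)²
  F term: (1×0.0863)² = 0.00744
  A term: (-1×0.0787)² = 0.00619
Total = 0.0136. Share from F = 0.00744/0.0136 = 0.546.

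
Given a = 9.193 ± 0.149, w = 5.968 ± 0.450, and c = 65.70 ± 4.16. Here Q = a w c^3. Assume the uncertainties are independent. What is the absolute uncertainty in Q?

3.19e+06

Relative error in a monomial: (δQ/Q)² = Σ (nᵢ · δxᵢ/xᵢ)².
  (1·δa/a)² = (1×0.0162)² = 0.000263;  (1·δw/w)² = (1×0.0754)² = 0.00569;  (3·δc/c)² = (3×0.0633)² = 0.0361
δQ/Q = √(0.0420) = 0.205
Q = 1.556e+07, so δQ = 0.205 × 1.556e+07 = 3.19e+06.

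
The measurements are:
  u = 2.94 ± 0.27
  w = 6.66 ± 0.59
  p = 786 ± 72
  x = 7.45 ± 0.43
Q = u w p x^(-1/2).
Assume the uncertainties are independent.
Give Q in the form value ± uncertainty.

Each factor contributes (exponent × relative error)² to (δQ/Q)²:
  (1·δu/u)² = (1×0.0918)² = 0.00843;  (1·δw/w)² = (1×0.0886)² = 0.00785;  (1·δp/p)² = (1×0.0916)² = 0.00839;  (−½·δx/x)² = (-0.5×0.0577)² = 0.000833
δQ/Q = √(0.0255) = 0.160
Q = 5640, so δQ = 0.160 × 5640 = 901.

5640 ± 901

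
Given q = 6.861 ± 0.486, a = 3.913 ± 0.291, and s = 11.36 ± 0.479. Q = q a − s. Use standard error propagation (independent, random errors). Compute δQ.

Let p = q·a = 26.85. δp/p = √((1·δq/q)² + (1·δa/a)²) = √(0.00502 + 0.00553) = 0.103, so δp = 2.76.
Q = p − s: δQ = √(δp² + δs²) = √(7.60 + 0.229) = 2.80

2.80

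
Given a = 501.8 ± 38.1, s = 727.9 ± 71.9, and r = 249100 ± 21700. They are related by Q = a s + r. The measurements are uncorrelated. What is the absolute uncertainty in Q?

Let p = a·s = 365300. δp/p = √((1·δa/a)² + (1·δs/s)²) = √(0.00576 + 0.00976) = 0.125, so δp = 45500.
Q = p + r: δQ = √(δp² + δr²) = √(2.07e+09 + 4.71e+08) = 50400

50400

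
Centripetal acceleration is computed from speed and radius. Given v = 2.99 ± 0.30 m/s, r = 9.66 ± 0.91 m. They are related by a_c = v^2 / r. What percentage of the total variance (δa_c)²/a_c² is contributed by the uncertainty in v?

81.9%

(δa_c/a_c)² = (2·δv/v)² + (-1·δr/r)²
  v term: (2×0.100)² = 0.0403
  r term: (-1×0.0942)² = 0.00887
Total = 0.0491. Share from v = 0.0403/0.0491 = 0.819.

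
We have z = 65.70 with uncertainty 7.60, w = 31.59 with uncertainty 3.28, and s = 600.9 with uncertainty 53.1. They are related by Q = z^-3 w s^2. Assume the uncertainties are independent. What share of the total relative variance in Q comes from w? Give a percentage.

6.64%

(δQ/Q)² = (-3·δz/z)² + (1·δw/w)² + (2·δs/s)²
  z term: (-3×0.116)² = 0.120
  w term: (1×0.104)² = 0.0108
  s term: (2×0.0884)² = 0.0312
Total = 0.162. Share from w = 0.0108/0.162 = 0.0664.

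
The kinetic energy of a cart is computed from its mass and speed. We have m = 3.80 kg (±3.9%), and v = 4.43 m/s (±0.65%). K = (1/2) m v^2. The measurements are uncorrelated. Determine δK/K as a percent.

Since K is a product/quotient, work with relative uncertainties:
  (1·δm/m)² = (1×0.0390)² = 0.00152;  (2·δv/v)² = (2×0.00650)² = 0.000169
δK/K = √(0.00169) = 0.0411

4.11%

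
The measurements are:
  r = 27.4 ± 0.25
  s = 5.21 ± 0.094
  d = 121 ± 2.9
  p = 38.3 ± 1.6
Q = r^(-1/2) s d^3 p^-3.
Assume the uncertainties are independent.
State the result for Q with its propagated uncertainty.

31.4 ± 4.57

Q is a product of powers, so relative uncertainties combine in quadrature:
  (−½·δr/r)² = (-0.5×0.00912)² = 2.08e-05;  (1·δs/s)² = (1×0.0180)² = 0.000326;  (3·δd/d)² = (3×0.0240)² = 0.00517;  (-3·δp/p)² = (-3×0.0418)² = 0.0157
δQ/Q = √(0.0212) = 0.146
Q = 31.4, so δQ = 0.146 × 31.4 = 4.57.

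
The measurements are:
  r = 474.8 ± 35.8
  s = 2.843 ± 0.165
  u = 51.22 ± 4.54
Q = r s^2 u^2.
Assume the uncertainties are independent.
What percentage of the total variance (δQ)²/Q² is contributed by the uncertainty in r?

(δQ/Q)² = (1·δr/r)² + (2·δs/s)² + (2·δu/u)²
  r term: (1×0.0754)² = 0.00569
  s term: (2×0.0580)² = 0.0135
  u term: (2×0.0886)² = 0.0314
Total = 0.0506. Share from r = 0.00569/0.0506 = 0.112.

11.2%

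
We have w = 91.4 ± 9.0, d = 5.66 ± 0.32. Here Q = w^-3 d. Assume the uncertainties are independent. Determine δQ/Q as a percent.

30.1%

For a monomial Q ∝ w^-3, d, fractional errors add in quadrature:
  (-3·δw/w)² = (-3×0.0985)² = 0.0873;  (1·δd/d)² = (1×0.0565)² = 0.00320
δQ/Q = √(0.0905) = 0.301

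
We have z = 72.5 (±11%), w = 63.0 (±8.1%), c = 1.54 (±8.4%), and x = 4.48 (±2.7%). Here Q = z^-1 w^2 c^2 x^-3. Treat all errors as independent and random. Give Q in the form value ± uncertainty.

Since Q is a product/quotient, work with relative uncertainties:
  (-1·δz/z)² = (-1×0.110)² = 0.0121;  (2·δw/w)² = (2×0.0810)² = 0.0262;  (2·δc/c)² = (2×0.0840)² = 0.0282;  (-3·δx/x)² = (-3×0.0270)² = 0.00656
δQ/Q = √(0.0731) = 0.270
Q = 1.44, so δQ = 0.270 × 1.44 = 0.390.

1.44 ± 0.390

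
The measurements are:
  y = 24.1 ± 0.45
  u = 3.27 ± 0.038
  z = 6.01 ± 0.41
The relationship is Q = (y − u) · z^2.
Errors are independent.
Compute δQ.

104

Let w = y − u = 20.8. δw = √(δy² + δu²) = √(0.203 + 0.00144) = 0.452, so δw/w = 0.0217.
Q is then a monomial in w, z:
δQ/Q = √((δw/w)² + (2·δz/z)²) = √(0.000470 + 0.0186) = 0.138
Q = 752, so δQ = 0.138 × 752 = 104.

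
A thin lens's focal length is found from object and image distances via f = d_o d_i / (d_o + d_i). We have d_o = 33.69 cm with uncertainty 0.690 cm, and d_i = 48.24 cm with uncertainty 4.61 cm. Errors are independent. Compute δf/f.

0.0411

∂f/∂d_o = (d_i/(d_o+d_i))² = 0.347;  ∂f/∂d_i = (d_o/(d_o+d_i))² = 0.169
δf = √((∂f/∂d_o · δd_o)² + (∂f/∂d_i · δd_i)²) = √(0.0572 + 0.608) = 0.815 cm
f = 19.84 cm, so δf/f = 0.815/19.84 = 0.0411.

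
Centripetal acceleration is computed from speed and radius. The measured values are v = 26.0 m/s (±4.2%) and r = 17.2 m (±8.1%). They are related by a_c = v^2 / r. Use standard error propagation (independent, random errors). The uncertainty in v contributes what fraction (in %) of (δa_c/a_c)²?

(δa_c/a_c)² = (2·δv/v)² + (-1·δr/r)²
  v term: (2×0.0420)² = 0.00706
  r term: (-1×0.0810)² = 0.00656
Total = 0.0136. Share from v = 0.00706/0.0136 = 0.518.

51.8%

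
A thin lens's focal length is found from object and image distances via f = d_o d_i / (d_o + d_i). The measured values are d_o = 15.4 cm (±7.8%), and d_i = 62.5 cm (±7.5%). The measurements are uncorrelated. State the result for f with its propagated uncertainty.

12.4 ± 0.795 cm

∂f/∂d_o = (d_i/(d_o+d_i))² = 0.644;  ∂f/∂d_i = (d_o/(d_o+d_i))² = 0.0391
δf = √((∂f/∂d_o · δd_o)² + (∂f/∂d_i · δd_i)²) = √(0.598 + 0.0336) = 0.795 cm
f = 12.4 cm.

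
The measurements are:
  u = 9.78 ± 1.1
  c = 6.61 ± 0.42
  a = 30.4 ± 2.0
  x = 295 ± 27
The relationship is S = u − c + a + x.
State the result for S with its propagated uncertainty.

Each term contributes (cᵢ δxᵢ)² to (δS)²:
  (δu)² = 1.21;  (δc)² = 0.176;  (δa)² = 4.00;  (δx)² = 729
δS = √(734) = 27.1
S = 329.

329 ± 27.1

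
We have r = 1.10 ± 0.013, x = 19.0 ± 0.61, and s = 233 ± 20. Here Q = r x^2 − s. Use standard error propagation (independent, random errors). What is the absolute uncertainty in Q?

Let p = r·x^2 = 397. δp/p = √((1·δr/r)² + (2·δx/x)²) = √(0.000140 + 0.00412) = 0.0653, so δp = 25.9.
Q = p − s: δQ = √(δp² + δs²) = √(672 + 400) = 32.7

32.7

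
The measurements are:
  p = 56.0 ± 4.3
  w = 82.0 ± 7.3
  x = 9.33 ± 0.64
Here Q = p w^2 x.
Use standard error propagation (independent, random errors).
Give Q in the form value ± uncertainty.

(3.51 ± 0.723) × 10^6

Since Q is a product/quotient, work with relative uncertainties:
  (1·δp/p)² = (1×0.0768)² = 0.00590;  (2·δw/w)² = (2×0.0890)² = 0.0317;  (1·δx/x)² = (1×0.0686)² = 0.00471
δQ/Q = √(0.0423) = 0.206
Q = 3.51e+06, so δQ = 0.206 × 3.51e+06 = 7.23e+05.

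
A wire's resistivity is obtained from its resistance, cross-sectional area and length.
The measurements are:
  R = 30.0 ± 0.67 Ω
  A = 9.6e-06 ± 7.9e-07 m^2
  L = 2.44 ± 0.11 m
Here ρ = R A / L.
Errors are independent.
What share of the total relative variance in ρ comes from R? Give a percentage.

(δρ/ρ)² = (1·δR/R)² + (1·δA/A)² + (-1·δL/L)²
  R term: (1×0.0223)² = 0.000499
  A term: (1×0.0823)² = 0.00677
  L term: (-1×0.0451)² = 0.00203
Total = 0.00930. Share from R = 0.000499/0.00930 = 0.0536.

5.36%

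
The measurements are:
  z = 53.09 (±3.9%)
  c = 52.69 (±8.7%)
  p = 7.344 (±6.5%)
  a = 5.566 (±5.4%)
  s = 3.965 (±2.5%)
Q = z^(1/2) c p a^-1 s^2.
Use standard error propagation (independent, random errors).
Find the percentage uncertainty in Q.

Since Q is a product/quotient, work with relative uncertainties:
  (½·δz/z)² = (0.5×0.0390)² = 0.000380;  (1·δc/c)² = (1×0.0870)² = 0.00757;  (1·δp/p)² = (1×0.0650)² = 0.00423;  (-1·δa/a)² = (-1×0.0540)² = 0.00292;  (2·δs/s)² = (2×0.0250)² = 0.00250
δQ/Q = √(0.0176) = 0.133

13.3%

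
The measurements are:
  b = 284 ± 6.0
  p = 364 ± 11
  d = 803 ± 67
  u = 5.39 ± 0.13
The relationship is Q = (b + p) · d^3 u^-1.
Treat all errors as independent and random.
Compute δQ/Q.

0.252

Let w = b + p = 648. δw = √(δb² + δp²) = √(36.0 + 121) = 12.5, so δw/w = 0.0193.
Q is then a monomial in w, d, u:
δQ/Q = √((δw/w)² + (3·δd/d)² + (-1·δu/u)²) = √(0.000374 + 0.0627 + 0.000582) = 0.252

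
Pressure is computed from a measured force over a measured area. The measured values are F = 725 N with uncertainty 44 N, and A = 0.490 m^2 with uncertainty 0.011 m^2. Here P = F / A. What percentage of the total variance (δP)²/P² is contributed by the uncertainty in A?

(δP/P)² = (1·δF/F)² + (-1·δA/A)²
  F term: (1×0.0607)² = 0.00368
  A term: (-1×0.0224)² = 0.000504
Total = 0.00419. Share from A = 0.000504/0.00419 = 0.120.

12.0%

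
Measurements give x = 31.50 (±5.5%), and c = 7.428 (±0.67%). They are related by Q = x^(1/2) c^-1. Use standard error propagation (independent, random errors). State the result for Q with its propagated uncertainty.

0.7556 ± 0.0214

For a monomial Q ∝ x^(1/2), c^-1, fractional errors add in quadrature:
  (½·δx/x)² = (0.5×0.0550)² = 0.000756;  (-1·δc/c)² = (-1×0.00670)² = 4.49e-05
δQ/Q = √(0.000801) = 0.0283
Q = 0.7556, so δQ = 0.0283 × 0.7556 = 0.0214.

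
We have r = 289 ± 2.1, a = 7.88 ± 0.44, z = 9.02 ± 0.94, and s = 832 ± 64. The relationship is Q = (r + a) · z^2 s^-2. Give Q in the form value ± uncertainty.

0.0349 ± 0.00904

Let u = r + a = 297. δu = √(δr² + δa²) = √(4.41 + 0.194) = 2.15, so δu/u = 0.00723.
Q is then a monomial in u, z, s:
δQ/Q = √((δu/u)² + (2·δz/z)² + (-2·δs/s)²) = √(5.22e-05 + 0.0434 + 0.0237) = 0.259
Q = 0.0349, so δQ = 0.259 × 0.0349 = 0.00904.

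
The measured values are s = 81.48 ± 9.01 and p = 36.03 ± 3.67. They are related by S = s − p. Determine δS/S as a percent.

Sums and differences: (δS)² = Σ (cᵢ δxᵢ)².
  (δs)² = 81.2;  (δp)² = 13.5
δS = √(94.6) = 9.73
S = 45.45, so δS/S = 9.73/45.45 = 0.214.

21.4%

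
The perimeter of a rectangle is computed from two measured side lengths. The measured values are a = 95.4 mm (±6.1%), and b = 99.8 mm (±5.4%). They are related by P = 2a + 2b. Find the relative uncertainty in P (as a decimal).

For a sum/difference, combine absolute errors in quadrature:
  (2·δa)² = 135;  (2·δb)² = 116
δP = √(252) = 15.9 mm
P = 390 mm, so δP/P = 15.9/390 = 0.0406.

0.0406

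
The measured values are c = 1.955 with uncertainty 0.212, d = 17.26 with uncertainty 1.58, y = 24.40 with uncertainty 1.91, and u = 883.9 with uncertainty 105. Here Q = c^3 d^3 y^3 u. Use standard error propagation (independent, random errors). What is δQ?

2.47e+11

Since Q is a product/quotient, work with relative uncertainties:
  (3·δc/c)² = (3×0.108)² = 0.106;  (3·δd/d)² = (3×0.0915)² = 0.0754;  (3·δy/y)² = (3×0.0783)² = 0.0551;  (1·δu/u)² = (1×0.119)² = 0.0141
δQ/Q = √(0.251) = 0.501
Q = 4.933e+11, so δQ = 0.501 × 4.933e+11 = 2.47e+11.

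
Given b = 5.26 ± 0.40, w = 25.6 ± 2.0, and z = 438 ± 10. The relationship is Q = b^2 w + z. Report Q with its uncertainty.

1150 ± 122

Let p = b^2·w = 708. δp/p = √((2·δb/b)² + (1·δw/w)²) = √(0.0231 + 0.00610) = 0.171, so δp = 121.
Q = p + z: δQ = √(δp² + δz²) = √(14700 + 100) = 122
Q = 1150.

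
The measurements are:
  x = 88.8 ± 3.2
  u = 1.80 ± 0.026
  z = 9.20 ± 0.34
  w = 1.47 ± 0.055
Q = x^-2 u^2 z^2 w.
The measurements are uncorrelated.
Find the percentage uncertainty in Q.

Relative error in a monomial: (δQ/Q)² = Σ (nᵢ · δxᵢ/xᵢ)².
  (-2·δx/x)² = (-2×0.0360)² = 0.00519;  (2·δu/u)² = (2×0.0144)² = 0.000835;  (2·δz/z)² = (2×0.0370)² = 0.00546;  (1·δw/w)² = (1×0.0374)² = 0.00140
δQ/Q = √(0.0129) = 0.114

11.4%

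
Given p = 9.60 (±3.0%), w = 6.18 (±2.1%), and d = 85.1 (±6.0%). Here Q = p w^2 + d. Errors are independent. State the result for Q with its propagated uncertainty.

452 ± 19.6

Let h = p·w^2 = 367. δh/h = √((1·δp/p)² + (2·δw/w)²) = √(0.000900 + 0.00176) = 0.0516, so δh = 18.9.
Q = h + d: δQ = √(δh² + δd²) = √(358 + 26.1) = 19.6
Q = 452.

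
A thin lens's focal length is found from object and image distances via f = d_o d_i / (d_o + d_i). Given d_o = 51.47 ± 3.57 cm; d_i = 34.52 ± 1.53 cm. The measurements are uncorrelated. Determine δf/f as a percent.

∂f/∂d_o = (d_i/(d_o+d_i))² = 0.161;  ∂f/∂d_i = (d_o/(d_o+d_i))² = 0.358
δf = √((∂f/∂d_o · δd_o)² + (∂f/∂d_i · δd_i)²) = √(0.331 + 0.300) = 0.795 cm
f = 20.66 cm, so δf/f = 0.795/20.66 = 0.0385.

3.85%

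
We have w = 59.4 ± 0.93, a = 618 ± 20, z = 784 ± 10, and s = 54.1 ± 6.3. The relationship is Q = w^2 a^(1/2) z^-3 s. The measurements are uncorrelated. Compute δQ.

0.00126

Relative error in a monomial: (δQ/Q)² = Σ (nᵢ · δxᵢ/xᵢ)².
  (2·δw/w)² = (2×0.0157)² = 0.000981;  (½·δa/a)² = (0.5×0.0324)² = 0.000262;  (-3·δz/z)² = (-3×0.0128)² = 0.00146;  (1·δs/s)² = (1×0.116)² = 0.0136
δQ/Q = √(0.0163) = 0.128
Q = 0.00985, so δQ = 0.128 × 0.00985 = 0.00126.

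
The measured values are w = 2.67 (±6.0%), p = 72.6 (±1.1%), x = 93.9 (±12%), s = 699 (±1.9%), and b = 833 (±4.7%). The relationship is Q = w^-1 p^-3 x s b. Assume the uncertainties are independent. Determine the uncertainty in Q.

7.88

Each factor contributes (exponent × relative error)² to (δQ/Q)²:
  (-1·δw/w)² = (-1×0.0600)² = 0.00360;  (-3·δp/p)² = (-3×0.0110)² = 0.00109;  (1·δx/x)² = (1×0.120)² = 0.0144;  (1·δs/s)² = (1×0.0190)² = 0.000361;  (1·δb/b)² = (1×0.0470)² = 0.00221
δQ/Q = √(0.0217) = 0.147
Q = 53.5, so δQ = 0.147 × 53.5 = 7.88.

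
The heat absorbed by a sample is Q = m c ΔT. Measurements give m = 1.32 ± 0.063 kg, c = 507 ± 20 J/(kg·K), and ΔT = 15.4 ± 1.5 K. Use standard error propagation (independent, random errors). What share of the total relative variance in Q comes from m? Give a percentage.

17.1%

(δQ/Q)² = (1·δm/m)² + (1·δc/c)² + (1·δΔT/ΔT)²
  m term: (1×0.0477)² = 0.00228
  c term: (1×0.0394)² = 0.00156
  ΔT term: (1×0.0974)² = 0.00949
Total = 0.0133. Share from m = 0.00228/0.0133 = 0.171.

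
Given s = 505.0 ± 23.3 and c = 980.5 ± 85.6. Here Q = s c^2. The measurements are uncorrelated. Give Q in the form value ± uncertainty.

For a monomial Q ∝ s, c^2, fractional errors add in quadrature:
  (1·δs/s)² = (1×0.0461)² = 0.00213;  (2·δc/c)² = (2×0.0873)² = 0.0305
δQ/Q = √(0.0326) = 0.181
Q = 4.855e+08, so δQ = 0.181 × 4.855e+08 = 8.77e+07.

(4.855 ± 0.877) × 10^8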